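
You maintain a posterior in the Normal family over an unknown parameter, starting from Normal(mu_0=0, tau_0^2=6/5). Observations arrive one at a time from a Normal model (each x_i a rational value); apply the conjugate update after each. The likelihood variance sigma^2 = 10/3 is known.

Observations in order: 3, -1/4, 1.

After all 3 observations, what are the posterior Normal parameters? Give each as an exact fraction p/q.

obs 1: x=3 → posterior Normal(27/34, 15/17)
obs 2: x=-1/4 → posterior Normal(99/172, 30/43)
obs 3: x=1 → posterior Normal(135/208, 15/26)

mu_0=135/208, tau_0^2=15/26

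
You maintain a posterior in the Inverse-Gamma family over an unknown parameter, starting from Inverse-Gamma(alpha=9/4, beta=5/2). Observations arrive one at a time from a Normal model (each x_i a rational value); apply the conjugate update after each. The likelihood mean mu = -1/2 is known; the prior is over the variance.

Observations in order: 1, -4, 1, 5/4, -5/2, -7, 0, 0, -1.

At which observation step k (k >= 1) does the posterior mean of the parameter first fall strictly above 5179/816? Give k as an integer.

k = 6

obs 1: x=1 → posterior Inverse-Gamma(11/4, 29/8)
obs 2: x=-4 → posterior Inverse-Gamma(13/4, 39/4)
obs 3: x=1 → posterior Inverse-Gamma(15/4, 87/8)
obs 4: x=5/4 → posterior Inverse-Gamma(17/4, 397/32)
obs 5: x=-5/2 → posterior Inverse-Gamma(19/4, 461/32)
obs 6: x=-7 → posterior Inverse-Gamma(21/4, 1137/32)
obs 7: x=0 → posterior Inverse-Gamma(23/4, 1141/32)
obs 8: x=0 → posterior Inverse-Gamma(25/4, 1145/32)
obs 9: x=-1 → posterior Inverse-Gamma(27/4, 1149/32)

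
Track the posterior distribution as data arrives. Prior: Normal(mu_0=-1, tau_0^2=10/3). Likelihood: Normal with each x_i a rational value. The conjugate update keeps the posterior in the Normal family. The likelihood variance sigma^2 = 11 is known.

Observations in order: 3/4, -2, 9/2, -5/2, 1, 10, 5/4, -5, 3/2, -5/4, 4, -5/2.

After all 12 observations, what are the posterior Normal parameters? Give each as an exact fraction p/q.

mu_0=43/102, tau_0^2=110/153

obs 1: x=3/4 → posterior Normal(-51/86, 110/43)
obs 2: x=-2 → posterior Normal(-91/106, 110/53)
obs 3: x=9/2 → posterior Normal(-1/126, 110/63)
obs 4: x=-5/2 → posterior Normal(-51/146, 110/73)
obs 5: x=1 → posterior Normal(-31/166, 110/83)
obs 6: x=10 → posterior Normal(169/186, 110/93)
obs 7: x=5/4 → posterior Normal(97/103, 110/103)
obs 8: x=-5 → posterior Normal(47/113, 110/113)
obs 9: x=3/2 → posterior Normal(62/123, 110/123)
obs 10: x=-5/4 → posterior Normal(99/266, 110/133)
obs 11: x=4 → posterior Normal(179/286, 10/13)
obs 12: x=-5/2 → posterior Normal(43/102, 110/153)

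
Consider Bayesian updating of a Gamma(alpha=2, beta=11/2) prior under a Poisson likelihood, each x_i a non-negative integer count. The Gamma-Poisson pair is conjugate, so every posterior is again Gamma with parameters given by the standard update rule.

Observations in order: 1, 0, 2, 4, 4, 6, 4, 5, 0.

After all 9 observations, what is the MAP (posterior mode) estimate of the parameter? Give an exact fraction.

54/29

obs 1: x=1 → posterior Gamma(3, 13/2)
obs 2: x=0 → posterior Gamma(3, 15/2)
obs 3: x=2 → posterior Gamma(5, 17/2)
obs 4: x=4 → posterior Gamma(9, 19/2)
obs 5: x=4 → posterior Gamma(13, 21/2)
obs 6: x=6 → posterior Gamma(19, 23/2)
obs 7: x=4 → posterior Gamma(23, 25/2)
obs 8: x=5 → posterior Gamma(28, 27/2)
obs 9: x=0 → posterior Gamma(28, 29/2)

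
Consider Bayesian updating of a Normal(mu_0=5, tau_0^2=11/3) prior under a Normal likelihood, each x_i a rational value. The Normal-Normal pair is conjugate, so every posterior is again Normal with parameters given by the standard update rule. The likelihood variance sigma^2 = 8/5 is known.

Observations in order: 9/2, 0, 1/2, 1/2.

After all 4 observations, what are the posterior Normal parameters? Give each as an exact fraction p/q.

obs 1: x=9/2 → posterior Normal(735/158, 88/79)
obs 2: x=0 → posterior Normal(735/268, 44/67)
obs 3: x=1/2 → posterior Normal(395/189, 88/189)
obs 4: x=1/2 → posterior Normal(845/488, 22/61)

mu_0=845/488, tau_0^2=22/61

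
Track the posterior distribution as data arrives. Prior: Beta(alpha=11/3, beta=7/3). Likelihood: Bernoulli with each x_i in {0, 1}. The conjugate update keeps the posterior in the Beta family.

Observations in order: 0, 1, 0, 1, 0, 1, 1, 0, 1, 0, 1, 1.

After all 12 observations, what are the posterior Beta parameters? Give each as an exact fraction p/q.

obs 1: x=0 → posterior Beta(11/3, 10/3)
obs 2: x=1 → posterior Beta(14/3, 10/3)
obs 3: x=0 → posterior Beta(14/3, 13/3)
obs 4: x=1 → posterior Beta(17/3, 13/3)
obs 5: x=0 → posterior Beta(17/3, 16/3)
obs 6: x=1 → posterior Beta(20/3, 16/3)
obs 7: x=1 → posterior Beta(23/3, 16/3)
obs 8: x=0 → posterior Beta(23/3, 19/3)
obs 9: x=1 → posterior Beta(26/3, 19/3)
obs 10: x=0 → posterior Beta(26/3, 22/3)
obs 11: x=1 → posterior Beta(29/3, 22/3)
obs 12: x=1 → posterior Beta(32/3, 22/3)

alpha=32/3, beta=22/3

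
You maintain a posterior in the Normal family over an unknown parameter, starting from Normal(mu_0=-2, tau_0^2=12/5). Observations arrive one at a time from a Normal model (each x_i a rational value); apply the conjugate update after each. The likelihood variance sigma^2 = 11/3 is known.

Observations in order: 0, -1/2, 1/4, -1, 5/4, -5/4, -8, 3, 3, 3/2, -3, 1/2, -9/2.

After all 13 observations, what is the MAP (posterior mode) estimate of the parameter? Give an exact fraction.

-425/523

obs 1: x=0 → posterior Normal(-110/91, 132/91)
obs 2: x=-1/2 → posterior Normal(-128/127, 132/127)
obs 3: x=1/4 → posterior Normal(-119/163, 132/163)
obs 4: x=-1 → posterior Normal(-155/199, 132/199)
obs 5: x=5/4 → posterior Normal(-22/47, 132/235)
obs 6: x=-5/4 → posterior Normal(-155/271, 132/271)
obs 7: x=-8 → posterior Normal(-443/307, 132/307)
obs 8: x=3 → posterior Normal(-335/343, 132/343)
obs 9: x=3 → posterior Normal(-227/379, 132/379)
obs 10: x=3/2 → posterior Normal(-173/415, 132/415)
obs 11: x=-3 → posterior Normal(-281/451, 12/41)
obs 12: x=1/2 → posterior Normal(-263/487, 132/487)
obs 13: x=-9/2 → posterior Normal(-425/523, 132/523)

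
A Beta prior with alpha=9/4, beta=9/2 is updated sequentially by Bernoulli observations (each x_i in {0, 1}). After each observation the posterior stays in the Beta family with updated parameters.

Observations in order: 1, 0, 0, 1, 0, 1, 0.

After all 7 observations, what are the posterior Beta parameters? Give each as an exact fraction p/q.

obs 1: x=1 → posterior Beta(13/4, 9/2)
obs 2: x=0 → posterior Beta(13/4, 11/2)
obs 3: x=0 → posterior Beta(13/4, 13/2)
obs 4: x=1 → posterior Beta(17/4, 13/2)
obs 5: x=0 → posterior Beta(17/4, 15/2)
obs 6: x=1 → posterior Beta(21/4, 15/2)
obs 7: x=0 → posterior Beta(21/4, 17/2)

alpha=21/4, beta=17/2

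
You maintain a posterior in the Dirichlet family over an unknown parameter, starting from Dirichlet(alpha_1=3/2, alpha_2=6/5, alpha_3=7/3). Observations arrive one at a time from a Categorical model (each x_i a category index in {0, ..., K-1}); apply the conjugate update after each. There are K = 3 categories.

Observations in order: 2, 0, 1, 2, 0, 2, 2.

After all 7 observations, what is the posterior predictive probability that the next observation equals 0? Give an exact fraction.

obs 1: x=2 → posterior Dirichlet(3/2, 6/5, 10/3)
obs 2: x=0 → posterior Dirichlet(5/2, 6/5, 10/3)
obs 3: x=1 → posterior Dirichlet(5/2, 11/5, 10/3)
obs 4: x=2 → posterior Dirichlet(5/2, 11/5, 13/3)
obs 5: x=0 → posterior Dirichlet(7/2, 11/5, 13/3)
obs 6: x=2 → posterior Dirichlet(7/2, 11/5, 16/3)
obs 7: x=2 → posterior Dirichlet(7/2, 11/5, 19/3)

105/361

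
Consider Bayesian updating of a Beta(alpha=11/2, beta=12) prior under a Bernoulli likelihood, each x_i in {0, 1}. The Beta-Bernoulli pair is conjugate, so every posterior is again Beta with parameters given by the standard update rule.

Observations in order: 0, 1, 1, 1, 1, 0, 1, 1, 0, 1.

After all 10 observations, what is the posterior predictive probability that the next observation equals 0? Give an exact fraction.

obs 1: x=0 → posterior Beta(11/2, 13)
obs 2: x=1 → posterior Beta(13/2, 13)
obs 3: x=1 → posterior Beta(15/2, 13)
obs 4: x=1 → posterior Beta(17/2, 13)
obs 5: x=1 → posterior Beta(19/2, 13)
obs 6: x=0 → posterior Beta(19/2, 14)
obs 7: x=1 → posterior Beta(21/2, 14)
obs 8: x=1 → posterior Beta(23/2, 14)
obs 9: x=0 → posterior Beta(23/2, 15)
obs 10: x=1 → posterior Beta(25/2, 15)

6/11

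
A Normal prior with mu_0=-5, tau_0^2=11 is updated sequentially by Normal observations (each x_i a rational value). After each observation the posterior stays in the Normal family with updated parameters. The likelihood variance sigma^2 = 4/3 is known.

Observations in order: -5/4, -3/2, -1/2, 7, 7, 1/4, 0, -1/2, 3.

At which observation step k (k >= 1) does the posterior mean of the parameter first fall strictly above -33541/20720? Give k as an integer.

k = 2

obs 1: x=-5/4 → posterior Normal(-245/148, 44/37)
obs 2: x=-3/2 → posterior Normal(-443/280, 22/35)
obs 3: x=-1/2 → posterior Normal(-509/412, 44/103)
obs 4: x=7 → posterior Normal(415/544, 11/34)
obs 5: x=7 → posterior Normal(103/52, 44/169)
obs 6: x=1/4 → posterior Normal(343/202, 22/101)
obs 7: x=0 → posterior Normal(343/235, 44/235)
obs 8: x=-1/2 → posterior Normal(653/536, 11/67)
obs 9: x=3 → posterior Normal(851/602, 44/301)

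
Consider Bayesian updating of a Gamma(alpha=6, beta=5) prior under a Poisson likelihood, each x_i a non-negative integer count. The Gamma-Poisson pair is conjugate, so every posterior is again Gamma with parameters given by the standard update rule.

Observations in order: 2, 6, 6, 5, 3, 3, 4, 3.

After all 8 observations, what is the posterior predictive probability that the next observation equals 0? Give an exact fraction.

2137210935411428674141543654682486133398329/35716209009748467500288285041727074107129856

obs 1: x=2 → posterior Gamma(8, 6)
obs 2: x=6 → posterior Gamma(14, 7)
obs 3: x=6 → posterior Gamma(20, 8)
obs 4: x=5 → posterior Gamma(25, 9)
obs 5: x=3 → posterior Gamma(28, 10)
obs 6: x=3 → posterior Gamma(31, 11)
obs 7: x=4 → posterior Gamma(35, 12)
obs 8: x=3 → posterior Gamma(38, 13)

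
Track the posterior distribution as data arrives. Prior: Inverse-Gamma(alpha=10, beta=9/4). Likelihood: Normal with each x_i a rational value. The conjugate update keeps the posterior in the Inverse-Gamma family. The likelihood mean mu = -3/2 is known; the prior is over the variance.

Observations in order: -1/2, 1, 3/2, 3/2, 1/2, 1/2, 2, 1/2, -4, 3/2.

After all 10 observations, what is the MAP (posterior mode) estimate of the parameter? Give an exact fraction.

277/128

obs 1: x=-1/2 → posterior Inverse-Gamma(21/2, 11/4)
obs 2: x=1 → posterior Inverse-Gamma(11, 47/8)
obs 3: x=3/2 → posterior Inverse-Gamma(23/2, 83/8)
obs 4: x=3/2 → posterior Inverse-Gamma(12, 119/8)
obs 5: x=1/2 → posterior Inverse-Gamma(25/2, 135/8)
obs 6: x=1/2 → posterior Inverse-Gamma(13, 151/8)
obs 7: x=2 → posterior Inverse-Gamma(27/2, 25)
obs 8: x=1/2 → posterior Inverse-Gamma(14, 27)
obs 9: x=-4 → posterior Inverse-Gamma(29/2, 241/8)
obs 10: x=3/2 → posterior Inverse-Gamma(15, 277/8)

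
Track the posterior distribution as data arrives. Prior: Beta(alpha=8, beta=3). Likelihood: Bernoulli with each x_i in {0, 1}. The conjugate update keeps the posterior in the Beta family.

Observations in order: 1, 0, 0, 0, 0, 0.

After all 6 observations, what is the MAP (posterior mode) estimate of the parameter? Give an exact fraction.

8/15

obs 1: x=1 → posterior Beta(9, 3)
obs 2: x=0 → posterior Beta(9, 4)
obs 3: x=0 → posterior Beta(9, 5)
obs 4: x=0 → posterior Beta(9, 6)
obs 5: x=0 → posterior Beta(9, 7)
obs 6: x=0 → posterior Beta(9, 8)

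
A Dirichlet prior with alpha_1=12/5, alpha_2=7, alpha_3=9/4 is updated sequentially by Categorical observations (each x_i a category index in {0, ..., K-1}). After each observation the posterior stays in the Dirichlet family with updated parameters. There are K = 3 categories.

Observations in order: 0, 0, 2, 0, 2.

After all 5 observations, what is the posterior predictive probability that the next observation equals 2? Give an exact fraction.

85/333

obs 1: x=0 → posterior Dirichlet(17/5, 7, 9/4)
obs 2: x=0 → posterior Dirichlet(22/5, 7, 9/4)
obs 3: x=2 → posterior Dirichlet(22/5, 7, 13/4)
obs 4: x=0 → posterior Dirichlet(27/5, 7, 13/4)
obs 5: x=2 → posterior Dirichlet(27/5, 7, 17/4)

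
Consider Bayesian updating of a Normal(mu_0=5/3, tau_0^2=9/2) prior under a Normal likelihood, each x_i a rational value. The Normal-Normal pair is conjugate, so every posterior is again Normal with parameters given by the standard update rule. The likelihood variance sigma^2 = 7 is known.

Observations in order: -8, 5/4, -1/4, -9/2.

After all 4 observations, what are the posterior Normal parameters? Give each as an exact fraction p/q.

mu_0=-481/300, tau_0^2=63/50

obs 1: x=-8 → posterior Normal(-146/69, 63/23)
obs 2: x=5/4 → posterior Normal(-449/384, 63/32)
obs 3: x=-1/4 → posterior Normal(-119/123, 63/41)
obs 4: x=-9/2 → posterior Normal(-481/300, 63/50)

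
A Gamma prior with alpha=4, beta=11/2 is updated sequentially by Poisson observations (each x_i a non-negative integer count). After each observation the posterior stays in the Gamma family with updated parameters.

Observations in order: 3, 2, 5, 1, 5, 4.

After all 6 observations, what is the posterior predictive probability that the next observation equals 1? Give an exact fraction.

23052036671832094885927956333265968/88817841970012523233890533447265625

obs 1: x=3 → posterior Gamma(7, 13/2)
obs 2: x=2 → posterior Gamma(9, 15/2)
obs 3: x=5 → posterior Gamma(14, 17/2)
obs 4: x=1 → posterior Gamma(15, 19/2)
obs 5: x=5 → posterior Gamma(20, 21/2)
obs 6: x=4 → posterior Gamma(24, 23/2)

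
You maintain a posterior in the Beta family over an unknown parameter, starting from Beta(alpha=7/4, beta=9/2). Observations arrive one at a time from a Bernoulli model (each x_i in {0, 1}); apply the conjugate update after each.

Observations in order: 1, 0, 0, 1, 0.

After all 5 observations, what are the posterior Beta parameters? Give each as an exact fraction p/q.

alpha=15/4, beta=15/2

obs 1: x=1 → posterior Beta(11/4, 9/2)
obs 2: x=0 → posterior Beta(11/4, 11/2)
obs 3: x=0 → posterior Beta(11/4, 13/2)
obs 4: x=1 → posterior Beta(15/4, 13/2)
obs 5: x=0 → posterior Beta(15/4, 15/2)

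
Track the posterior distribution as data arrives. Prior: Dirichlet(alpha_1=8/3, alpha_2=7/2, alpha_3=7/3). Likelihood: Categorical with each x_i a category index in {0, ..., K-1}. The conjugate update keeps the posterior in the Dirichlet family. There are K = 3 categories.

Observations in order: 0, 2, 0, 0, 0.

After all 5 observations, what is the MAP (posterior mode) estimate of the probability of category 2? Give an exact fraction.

obs 1: x=0 → posterior Dirichlet(11/3, 7/2, 7/3)
obs 2: x=2 → posterior Dirichlet(11/3, 7/2, 10/3)
obs 3: x=0 → posterior Dirichlet(14/3, 7/2, 10/3)
obs 4: x=0 → posterior Dirichlet(17/3, 7/2, 10/3)
obs 5: x=0 → posterior Dirichlet(20/3, 7/2, 10/3)

2/9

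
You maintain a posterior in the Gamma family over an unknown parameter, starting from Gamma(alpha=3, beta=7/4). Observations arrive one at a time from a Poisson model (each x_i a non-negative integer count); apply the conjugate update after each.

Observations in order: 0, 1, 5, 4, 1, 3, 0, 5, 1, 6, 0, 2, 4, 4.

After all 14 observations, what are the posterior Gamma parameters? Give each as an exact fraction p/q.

obs 1: x=0 → posterior Gamma(3, 11/4)
obs 2: x=1 → posterior Gamma(4, 15/4)
obs 3: x=5 → posterior Gamma(9, 19/4)
obs 4: x=4 → posterior Gamma(13, 23/4)
obs 5: x=1 → posterior Gamma(14, 27/4)
obs 6: x=3 → posterior Gamma(17, 31/4)
obs 7: x=0 → posterior Gamma(17, 35/4)
obs 8: x=5 → posterior Gamma(22, 39/4)
obs 9: x=1 → posterior Gamma(23, 43/4)
obs 10: x=6 → posterior Gamma(29, 47/4)
obs 11: x=0 → posterior Gamma(29, 51/4)
obs 12: x=2 → posterior Gamma(31, 55/4)
obs 13: x=4 → posterior Gamma(35, 59/4)
obs 14: x=4 → posterior Gamma(39, 63/4)

alpha=39, beta=63/4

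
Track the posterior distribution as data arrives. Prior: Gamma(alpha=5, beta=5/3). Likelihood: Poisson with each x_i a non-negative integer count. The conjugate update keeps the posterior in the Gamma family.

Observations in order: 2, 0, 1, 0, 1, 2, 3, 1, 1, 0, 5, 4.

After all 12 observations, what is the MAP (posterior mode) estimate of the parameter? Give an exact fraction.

obs 1: x=2 → posterior Gamma(7, 8/3)
obs 2: x=0 → posterior Gamma(7, 11/3)
obs 3: x=1 → posterior Gamma(8, 14/3)
obs 4: x=0 → posterior Gamma(8, 17/3)
obs 5: x=1 → posterior Gamma(9, 20/3)
obs 6: x=2 → posterior Gamma(11, 23/3)
obs 7: x=3 → posterior Gamma(14, 26/3)
obs 8: x=1 → posterior Gamma(15, 29/3)
obs 9: x=1 → posterior Gamma(16, 32/3)
obs 10: x=0 → posterior Gamma(16, 35/3)
obs 11: x=5 → posterior Gamma(21, 38/3)
obs 12: x=4 → posterior Gamma(25, 41/3)

72/41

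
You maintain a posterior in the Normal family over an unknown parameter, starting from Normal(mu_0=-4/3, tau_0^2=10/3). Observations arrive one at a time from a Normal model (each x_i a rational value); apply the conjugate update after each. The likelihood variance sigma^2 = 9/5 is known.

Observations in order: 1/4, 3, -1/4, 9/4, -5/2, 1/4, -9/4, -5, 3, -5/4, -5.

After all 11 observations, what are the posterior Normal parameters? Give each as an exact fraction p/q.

obs 1: x=1/4 → posterior Normal(-47/154, 90/77)
obs 2: x=3 → posterior Normal(253/254, 90/127)
obs 3: x=-1/4 → posterior Normal(38/59, 30/59)
obs 4: x=9/4 → posterior Normal(453/454, 90/227)
obs 5: x=-5/2 → posterior Normal(203/554, 90/277)
obs 6: x=1/4 → posterior Normal(38/109, 30/109)
obs 7: x=-9/4 → posterior Normal(3/754, 90/377)
obs 8: x=-5 → posterior Normal(-71/122, 90/427)
obs 9: x=3 → posterior Normal(-197/954, 10/53)
obs 10: x=-5/4 → posterior Normal(-161/527, 90/527)
obs 11: x=-5 → posterior Normal(-411/577, 90/577)

mu_0=-411/577, tau_0^2=90/577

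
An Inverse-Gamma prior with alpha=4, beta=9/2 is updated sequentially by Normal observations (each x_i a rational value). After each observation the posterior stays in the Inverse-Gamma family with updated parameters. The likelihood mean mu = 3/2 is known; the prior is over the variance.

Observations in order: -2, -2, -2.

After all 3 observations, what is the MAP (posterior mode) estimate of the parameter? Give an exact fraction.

obs 1: x=-2 → posterior Inverse-Gamma(9/2, 85/8)
obs 2: x=-2 → posterior Inverse-Gamma(5, 67/4)
obs 3: x=-2 → posterior Inverse-Gamma(11/2, 183/8)

183/52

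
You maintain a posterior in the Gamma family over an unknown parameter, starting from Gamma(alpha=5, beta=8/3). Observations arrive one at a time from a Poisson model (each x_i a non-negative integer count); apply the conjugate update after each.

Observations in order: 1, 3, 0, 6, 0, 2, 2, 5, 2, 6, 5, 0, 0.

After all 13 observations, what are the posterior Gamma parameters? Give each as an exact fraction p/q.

alpha=37, beta=47/3

obs 1: x=1 → posterior Gamma(6, 11/3)
obs 2: x=3 → posterior Gamma(9, 14/3)
obs 3: x=0 → posterior Gamma(9, 17/3)
obs 4: x=6 → posterior Gamma(15, 20/3)
obs 5: x=0 → posterior Gamma(15, 23/3)
obs 6: x=2 → posterior Gamma(17, 26/3)
obs 7: x=2 → posterior Gamma(19, 29/3)
obs 8: x=5 → posterior Gamma(24, 32/3)
obs 9: x=2 → posterior Gamma(26, 35/3)
obs 10: x=6 → posterior Gamma(32, 38/3)
obs 11: x=5 → posterior Gamma(37, 41/3)
obs 12: x=0 → posterior Gamma(37, 44/3)
obs 13: x=0 → posterior Gamma(37, 47/3)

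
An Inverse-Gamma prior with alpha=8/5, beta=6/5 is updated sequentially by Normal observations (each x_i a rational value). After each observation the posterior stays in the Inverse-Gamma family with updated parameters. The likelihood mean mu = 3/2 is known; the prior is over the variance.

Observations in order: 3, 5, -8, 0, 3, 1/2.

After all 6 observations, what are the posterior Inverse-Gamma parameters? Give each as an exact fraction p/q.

obs 1: x=3 → posterior Inverse-Gamma(21/10, 93/40)
obs 2: x=5 → posterior Inverse-Gamma(13/5, 169/20)
obs 3: x=-8 → posterior Inverse-Gamma(31/10, 2143/40)
obs 4: x=0 → posterior Inverse-Gamma(18/5, 547/10)
obs 5: x=3 → posterior Inverse-Gamma(41/10, 2233/40)
obs 6: x=1/2 → posterior Inverse-Gamma(23/5, 2253/40)

alpha=23/5, beta=2253/40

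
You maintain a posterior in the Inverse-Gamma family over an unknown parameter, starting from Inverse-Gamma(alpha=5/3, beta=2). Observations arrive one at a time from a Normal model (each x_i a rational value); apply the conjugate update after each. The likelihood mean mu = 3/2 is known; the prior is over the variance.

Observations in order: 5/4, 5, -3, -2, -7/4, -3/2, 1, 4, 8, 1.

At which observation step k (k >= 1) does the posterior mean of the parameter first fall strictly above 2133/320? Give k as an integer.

obs 1: x=5/4 → posterior Inverse-Gamma(13/6, 65/32)
obs 2: x=5 → posterior Inverse-Gamma(8/3, 261/32)
obs 3: x=-3 → posterior Inverse-Gamma(19/6, 585/32)
obs 4: x=-2 → posterior Inverse-Gamma(11/3, 781/32)
obs 5: x=-7/4 → posterior Inverse-Gamma(25/6, 475/16)
obs 6: x=-3/2 → posterior Inverse-Gamma(14/3, 547/16)
obs 7: x=1 → posterior Inverse-Gamma(31/6, 549/16)
obs 8: x=4 → posterior Inverse-Gamma(17/3, 599/16)
obs 9: x=8 → posterior Inverse-Gamma(37/6, 937/16)
obs 10: x=1 → posterior Inverse-Gamma(20/3, 939/16)

k = 3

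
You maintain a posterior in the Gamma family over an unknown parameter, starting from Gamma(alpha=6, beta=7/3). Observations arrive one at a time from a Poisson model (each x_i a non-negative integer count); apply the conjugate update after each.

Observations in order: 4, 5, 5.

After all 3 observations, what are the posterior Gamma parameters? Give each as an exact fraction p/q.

obs 1: x=4 → posterior Gamma(10, 10/3)
obs 2: x=5 → posterior Gamma(15, 13/3)
obs 3: x=5 → posterior Gamma(20, 16/3)

alpha=20, beta=16/3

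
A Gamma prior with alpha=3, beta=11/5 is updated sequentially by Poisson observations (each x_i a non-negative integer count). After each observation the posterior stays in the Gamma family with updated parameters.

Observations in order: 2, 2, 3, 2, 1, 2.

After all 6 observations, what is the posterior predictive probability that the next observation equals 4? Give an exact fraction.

obs 1: x=2 → posterior Gamma(5, 16/5)
obs 2: x=2 → posterior Gamma(7, 21/5)
obs 3: x=3 → posterior Gamma(10, 26/5)
obs 4: x=2 → posterior Gamma(12, 31/5)
obs 5: x=1 → posterior Gamma(13, 36/5)
obs 6: x=2 → posterior Gamma(15, 41/5)

743531381855329063643612353125/9779999005421169614770469208064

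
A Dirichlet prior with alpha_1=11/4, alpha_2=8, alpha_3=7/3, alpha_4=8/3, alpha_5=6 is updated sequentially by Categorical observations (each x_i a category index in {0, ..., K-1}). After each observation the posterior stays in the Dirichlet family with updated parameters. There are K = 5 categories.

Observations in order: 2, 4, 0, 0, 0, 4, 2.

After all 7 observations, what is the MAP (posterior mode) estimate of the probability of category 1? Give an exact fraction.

obs 1: x=2 → posterior Dirichlet(11/4, 8, 10/3, 8/3, 6)
obs 2: x=4 → posterior Dirichlet(11/4, 8, 10/3, 8/3, 7)
obs 3: x=0 → posterior Dirichlet(15/4, 8, 10/3, 8/3, 7)
obs 4: x=0 → posterior Dirichlet(19/4, 8, 10/3, 8/3, 7)
obs 5: x=0 → posterior Dirichlet(23/4, 8, 10/3, 8/3, 7)
obs 6: x=4 → posterior Dirichlet(23/4, 8, 10/3, 8/3, 8)
obs 7: x=2 → posterior Dirichlet(23/4, 8, 13/3, 8/3, 8)

28/95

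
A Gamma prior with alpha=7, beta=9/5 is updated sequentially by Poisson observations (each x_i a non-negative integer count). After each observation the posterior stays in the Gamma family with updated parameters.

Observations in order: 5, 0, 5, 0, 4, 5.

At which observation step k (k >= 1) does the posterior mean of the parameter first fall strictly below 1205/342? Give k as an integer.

obs 1: x=5 → posterior Gamma(12, 14/5)
obs 2: x=0 → posterior Gamma(12, 19/5)
obs 3: x=5 → posterior Gamma(17, 24/5)
obs 4: x=0 → posterior Gamma(17, 29/5)
obs 5: x=4 → posterior Gamma(21, 34/5)
obs 6: x=5 → posterior Gamma(26, 39/5)

k = 2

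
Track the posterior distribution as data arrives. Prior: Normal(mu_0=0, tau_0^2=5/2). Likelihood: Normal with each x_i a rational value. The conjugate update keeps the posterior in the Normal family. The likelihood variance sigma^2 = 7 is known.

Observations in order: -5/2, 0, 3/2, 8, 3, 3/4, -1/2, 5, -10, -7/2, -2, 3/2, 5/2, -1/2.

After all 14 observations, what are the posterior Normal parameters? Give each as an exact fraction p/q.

obs 1: x=-5/2 → posterior Normal(-25/38, 35/19)
obs 2: x=0 → posterior Normal(-25/48, 35/24)
obs 3: x=3/2 → posterior Normal(-5/29, 35/29)
obs 4: x=8 → posterior Normal(35/34, 35/34)
obs 5: x=3 → posterior Normal(50/39, 35/39)
obs 6: x=3/4 → posterior Normal(215/176, 35/44)
obs 7: x=-1/2 → posterior Normal(205/196, 5/7)
obs 8: x=5 → posterior Normal(305/216, 35/54)
obs 9: x=-10 → posterior Normal(105/236, 35/59)
obs 10: x=-7/2 → posterior Normal(35/256, 35/64)
obs 11: x=-2 → posterior Normal(-5/276, 35/69)
obs 12: x=3/2 → posterior Normal(25/296, 35/74)
obs 13: x=5/2 → posterior Normal(75/316, 35/79)
obs 14: x=-1/2 → posterior Normal(65/336, 5/12)

mu_0=65/336, tau_0^2=5/12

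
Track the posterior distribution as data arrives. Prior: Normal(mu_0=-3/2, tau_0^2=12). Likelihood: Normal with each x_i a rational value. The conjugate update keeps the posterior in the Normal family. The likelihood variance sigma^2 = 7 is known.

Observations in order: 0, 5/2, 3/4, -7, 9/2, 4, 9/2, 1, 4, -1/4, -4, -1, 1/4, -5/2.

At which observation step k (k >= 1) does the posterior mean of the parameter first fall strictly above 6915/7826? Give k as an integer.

obs 1: x=0 → posterior Normal(-21/38, 84/19)
obs 2: x=5/2 → posterior Normal(39/62, 84/31)
obs 3: x=3/4 → posterior Normal(57/86, 84/43)
obs 4: x=-7 → posterior Normal(-111/110, 84/55)
obs 5: x=9/2 → posterior Normal(-3/134, 84/67)
obs 6: x=4 → posterior Normal(93/158, 84/79)
obs 7: x=9/2 → posterior Normal(201/182, 12/13)
obs 8: x=1 → posterior Normal(225/206, 84/103)
obs 9: x=4 → posterior Normal(321/230, 84/115)
obs 10: x=-1/4 → posterior Normal(315/254, 84/127)
obs 11: x=-4 → posterior Normal(219/278, 84/139)
obs 12: x=-1 → posterior Normal(195/302, 84/151)
obs 13: x=1/4 → posterior Normal(201/326, 84/163)
obs 14: x=-5/2 → posterior Normal(141/350, 12/25)

k = 7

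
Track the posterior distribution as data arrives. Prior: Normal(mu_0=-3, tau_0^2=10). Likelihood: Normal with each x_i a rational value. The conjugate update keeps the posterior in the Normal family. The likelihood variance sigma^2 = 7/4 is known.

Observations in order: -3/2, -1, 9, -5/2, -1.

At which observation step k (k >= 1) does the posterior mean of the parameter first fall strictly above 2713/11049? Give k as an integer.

k = 3

obs 1: x=-3/2 → posterior Normal(-81/47, 70/47)
obs 2: x=-1 → posterior Normal(-121/87, 70/87)
obs 3: x=9 → posterior Normal(239/127, 70/127)
obs 4: x=-5/2 → posterior Normal(139/167, 70/167)
obs 5: x=-1 → posterior Normal(11/23, 70/207)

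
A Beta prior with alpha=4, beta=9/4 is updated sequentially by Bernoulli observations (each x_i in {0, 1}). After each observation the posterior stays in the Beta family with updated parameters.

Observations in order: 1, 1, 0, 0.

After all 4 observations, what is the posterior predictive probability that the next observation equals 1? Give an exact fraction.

obs 1: x=1 → posterior Beta(5, 9/4)
obs 2: x=1 → posterior Beta(6, 9/4)
obs 3: x=0 → posterior Beta(6, 13/4)
obs 4: x=0 → posterior Beta(6, 17/4)

24/41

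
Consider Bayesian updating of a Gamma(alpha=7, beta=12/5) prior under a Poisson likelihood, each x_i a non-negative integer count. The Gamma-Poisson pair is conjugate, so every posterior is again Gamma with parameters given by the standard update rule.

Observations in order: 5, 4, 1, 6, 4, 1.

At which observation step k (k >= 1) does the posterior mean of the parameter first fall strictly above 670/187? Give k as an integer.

k = 2

obs 1: x=5 → posterior Gamma(12, 17/5)
obs 2: x=4 → posterior Gamma(16, 22/5)
obs 3: x=1 → posterior Gamma(17, 27/5)
obs 4: x=6 → posterior Gamma(23, 32/5)
obs 5: x=4 → posterior Gamma(27, 37/5)
obs 6: x=1 → posterior Gamma(28, 42/5)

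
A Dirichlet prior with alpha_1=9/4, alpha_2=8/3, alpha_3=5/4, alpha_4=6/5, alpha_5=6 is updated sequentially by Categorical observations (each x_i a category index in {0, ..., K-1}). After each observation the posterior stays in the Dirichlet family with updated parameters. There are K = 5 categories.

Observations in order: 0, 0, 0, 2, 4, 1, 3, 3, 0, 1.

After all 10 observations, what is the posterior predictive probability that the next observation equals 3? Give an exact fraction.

obs 1: x=0 → posterior Dirichlet(13/4, 8/3, 5/4, 6/5, 6)
obs 2: x=0 → posterior Dirichlet(17/4, 8/3, 5/4, 6/5, 6)
obs 3: x=0 → posterior Dirichlet(21/4, 8/3, 5/4, 6/5, 6)
obs 4: x=2 → posterior Dirichlet(21/4, 8/3, 9/4, 6/5, 6)
obs 5: x=4 → posterior Dirichlet(21/4, 8/3, 9/4, 6/5, 7)
obs 6: x=1 → posterior Dirichlet(21/4, 11/3, 9/4, 6/5, 7)
obs 7: x=3 → posterior Dirichlet(21/4, 11/3, 9/4, 11/5, 7)
obs 8: x=3 → posterior Dirichlet(21/4, 11/3, 9/4, 16/5, 7)
obs 9: x=0 → posterior Dirichlet(25/4, 11/3, 9/4, 16/5, 7)
obs 10: x=1 → posterior Dirichlet(25/4, 14/3, 9/4, 16/5, 7)

96/701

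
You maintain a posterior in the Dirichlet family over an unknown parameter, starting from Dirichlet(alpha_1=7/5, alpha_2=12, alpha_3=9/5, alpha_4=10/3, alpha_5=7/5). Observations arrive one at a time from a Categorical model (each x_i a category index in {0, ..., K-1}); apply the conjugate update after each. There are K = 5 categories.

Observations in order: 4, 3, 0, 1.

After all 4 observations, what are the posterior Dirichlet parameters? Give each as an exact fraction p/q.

obs 1: x=4 → posterior Dirichlet(7/5, 12, 9/5, 10/3, 12/5)
obs 2: x=3 → posterior Dirichlet(7/5, 12, 9/5, 13/3, 12/5)
obs 3: x=0 → posterior Dirichlet(12/5, 12, 9/5, 13/3, 12/5)
obs 4: x=1 → posterior Dirichlet(12/5, 13, 9/5, 13/3, 12/5)

alpha_1=12/5, alpha_2=13, alpha_3=9/5, alpha_4=13/3, alpha_5=12/5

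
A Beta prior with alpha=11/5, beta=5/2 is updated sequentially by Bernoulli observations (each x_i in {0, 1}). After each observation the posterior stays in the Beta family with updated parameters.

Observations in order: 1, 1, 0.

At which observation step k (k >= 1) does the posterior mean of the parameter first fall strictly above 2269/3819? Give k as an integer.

k = 2

obs 1: x=1 → posterior Beta(16/5, 5/2)
obs 2: x=1 → posterior Beta(21/5, 5/2)
obs 3: x=0 → posterior Beta(21/5, 7/2)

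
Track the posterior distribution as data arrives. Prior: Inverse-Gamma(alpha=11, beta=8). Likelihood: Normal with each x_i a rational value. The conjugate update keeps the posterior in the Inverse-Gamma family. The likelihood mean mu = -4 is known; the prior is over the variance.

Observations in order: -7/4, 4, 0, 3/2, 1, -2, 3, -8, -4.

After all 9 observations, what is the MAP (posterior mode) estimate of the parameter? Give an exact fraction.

obs 1: x=-7/4 → posterior Inverse-Gamma(23/2, 337/32)
obs 2: x=4 → posterior Inverse-Gamma(12, 1361/32)
obs 3: x=0 → posterior Inverse-Gamma(25/2, 1617/32)
obs 4: x=3/2 → posterior Inverse-Gamma(13, 2101/32)
obs 5: x=1 → posterior Inverse-Gamma(27/2, 2501/32)
obs 6: x=-2 → posterior Inverse-Gamma(14, 2565/32)
obs 7: x=3 → posterior Inverse-Gamma(29/2, 3349/32)
obs 8: x=-8 → posterior Inverse-Gamma(15, 3605/32)
obs 9: x=-4 → posterior Inverse-Gamma(31/2, 3605/32)

3605/528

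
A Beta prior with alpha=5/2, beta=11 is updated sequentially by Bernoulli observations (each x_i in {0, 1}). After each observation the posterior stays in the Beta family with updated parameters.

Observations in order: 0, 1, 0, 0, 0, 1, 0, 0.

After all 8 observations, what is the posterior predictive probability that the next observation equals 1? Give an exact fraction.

9/43

obs 1: x=0 → posterior Beta(5/2, 12)
obs 2: x=1 → posterior Beta(7/2, 12)
obs 3: x=0 → posterior Beta(7/2, 13)
obs 4: x=0 → posterior Beta(7/2, 14)
obs 5: x=0 → posterior Beta(7/2, 15)
obs 6: x=1 → posterior Beta(9/2, 15)
obs 7: x=0 → posterior Beta(9/2, 16)
obs 8: x=0 → posterior Beta(9/2, 17)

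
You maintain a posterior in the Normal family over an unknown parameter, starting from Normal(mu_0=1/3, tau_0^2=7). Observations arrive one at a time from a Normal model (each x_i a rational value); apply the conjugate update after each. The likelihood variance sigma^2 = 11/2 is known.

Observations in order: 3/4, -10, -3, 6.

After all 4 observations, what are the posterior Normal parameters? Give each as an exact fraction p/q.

obs 1: x=3/4 → posterior Normal(17/30, 77/25)
obs 2: x=-10 → posterior Normal(-755/234, 77/39)
obs 3: x=-3 → posterior Normal(-19/6, 77/53)
obs 4: x=6 → posterior Normal(-503/402, 77/67)

mu_0=-503/402, tau_0^2=77/67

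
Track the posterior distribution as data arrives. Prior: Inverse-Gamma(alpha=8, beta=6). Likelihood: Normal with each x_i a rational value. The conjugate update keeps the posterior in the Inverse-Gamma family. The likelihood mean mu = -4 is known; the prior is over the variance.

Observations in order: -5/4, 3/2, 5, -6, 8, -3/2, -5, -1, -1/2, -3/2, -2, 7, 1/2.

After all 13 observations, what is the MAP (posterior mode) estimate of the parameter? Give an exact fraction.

7341/496

obs 1: x=-5/4 → posterior Inverse-Gamma(17/2, 313/32)
obs 2: x=3/2 → posterior Inverse-Gamma(9, 797/32)
obs 3: x=5 → posterior Inverse-Gamma(19/2, 2093/32)
obs 4: x=-6 → posterior Inverse-Gamma(10, 2157/32)
obs 5: x=8 → posterior Inverse-Gamma(21/2, 4461/32)
obs 6: x=-3/2 → posterior Inverse-Gamma(11, 4561/32)
obs 7: x=-5 → posterior Inverse-Gamma(23/2, 4577/32)
obs 8: x=-1 → posterior Inverse-Gamma(12, 4721/32)
obs 9: x=-1/2 → posterior Inverse-Gamma(25/2, 4917/32)
obs 10: x=-3/2 → posterior Inverse-Gamma(13, 5017/32)
obs 11: x=-2 → posterior Inverse-Gamma(27/2, 5081/32)
obs 12: x=7 → posterior Inverse-Gamma(14, 7017/32)
obs 13: x=1/2 → posterior Inverse-Gamma(29/2, 7341/32)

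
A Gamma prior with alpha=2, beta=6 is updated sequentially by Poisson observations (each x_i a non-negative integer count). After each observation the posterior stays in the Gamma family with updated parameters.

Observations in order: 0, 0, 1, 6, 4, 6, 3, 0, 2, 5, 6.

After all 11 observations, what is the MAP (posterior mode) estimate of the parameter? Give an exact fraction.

2

obs 1: x=0 → posterior Gamma(2, 7)
obs 2: x=0 → posterior Gamma(2, 8)
obs 3: x=1 → posterior Gamma(3, 9)
obs 4: x=6 → posterior Gamma(9, 10)
obs 5: x=4 → posterior Gamma(13, 11)
obs 6: x=6 → posterior Gamma(19, 12)
obs 7: x=3 → posterior Gamma(22, 13)
obs 8: x=0 → posterior Gamma(22, 14)
obs 9: x=2 → posterior Gamma(24, 15)
obs 10: x=5 → posterior Gamma(29, 16)
obs 11: x=6 → posterior Gamma(35, 17)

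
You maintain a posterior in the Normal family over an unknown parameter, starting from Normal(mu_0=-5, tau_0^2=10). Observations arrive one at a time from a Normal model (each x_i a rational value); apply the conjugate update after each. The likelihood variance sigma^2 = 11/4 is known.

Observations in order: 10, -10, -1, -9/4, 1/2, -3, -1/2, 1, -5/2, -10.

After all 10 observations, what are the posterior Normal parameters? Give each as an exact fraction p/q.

mu_0=-255/137, tau_0^2=110/411

obs 1: x=10 → posterior Normal(115/17, 110/51)
obs 2: x=-10 → posterior Normal(-55/91, 110/91)
obs 3: x=-1 → posterior Normal(-95/131, 110/131)
obs 4: x=-9/4 → posterior Normal(-185/171, 110/171)
obs 5: x=1/2 → posterior Normal(-165/211, 110/211)
obs 6: x=-3 → posterior Normal(-285/251, 110/251)
obs 7: x=-1/2 → posterior Normal(-305/291, 110/291)
obs 8: x=1 → posterior Normal(-265/331, 110/331)
obs 9: x=-5/2 → posterior Normal(-365/371, 110/371)
obs 10: x=-10 → posterior Normal(-255/137, 110/411)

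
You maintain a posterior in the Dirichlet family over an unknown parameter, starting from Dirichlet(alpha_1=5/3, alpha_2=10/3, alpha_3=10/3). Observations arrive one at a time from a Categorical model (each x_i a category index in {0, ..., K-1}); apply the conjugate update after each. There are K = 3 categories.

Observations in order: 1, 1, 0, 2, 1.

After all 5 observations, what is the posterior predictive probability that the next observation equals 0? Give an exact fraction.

obs 1: x=1 → posterior Dirichlet(5/3, 13/3, 10/3)
obs 2: x=1 → posterior Dirichlet(5/3, 16/3, 10/3)
obs 3: x=0 → posterior Dirichlet(8/3, 16/3, 10/3)
obs 4: x=2 → posterior Dirichlet(8/3, 16/3, 13/3)
obs 5: x=1 → posterior Dirichlet(8/3, 19/3, 13/3)

1/5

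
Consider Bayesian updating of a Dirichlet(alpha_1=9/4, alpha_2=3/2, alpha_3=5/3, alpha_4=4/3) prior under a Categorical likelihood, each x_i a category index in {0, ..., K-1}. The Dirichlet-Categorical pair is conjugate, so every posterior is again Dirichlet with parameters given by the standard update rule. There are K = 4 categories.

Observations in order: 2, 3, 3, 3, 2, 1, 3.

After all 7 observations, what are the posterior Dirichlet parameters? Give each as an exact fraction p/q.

alpha_1=9/4, alpha_2=5/2, alpha_3=11/3, alpha_4=16/3

obs 1: x=2 → posterior Dirichlet(9/4, 3/2, 8/3, 4/3)
obs 2: x=3 → posterior Dirichlet(9/4, 3/2, 8/3, 7/3)
obs 3: x=3 → posterior Dirichlet(9/4, 3/2, 8/3, 10/3)
obs 4: x=3 → posterior Dirichlet(9/4, 3/2, 8/3, 13/3)
obs 5: x=2 → posterior Dirichlet(9/4, 3/2, 11/3, 13/3)
obs 6: x=1 → posterior Dirichlet(9/4, 5/2, 11/3, 13/3)
obs 7: x=3 → posterior Dirichlet(9/4, 5/2, 11/3, 16/3)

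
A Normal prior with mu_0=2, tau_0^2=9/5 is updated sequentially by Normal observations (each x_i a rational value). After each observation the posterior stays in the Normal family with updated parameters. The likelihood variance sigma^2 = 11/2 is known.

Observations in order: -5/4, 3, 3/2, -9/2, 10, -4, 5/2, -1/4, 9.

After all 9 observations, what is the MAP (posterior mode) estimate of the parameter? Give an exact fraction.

obs 1: x=-5/4 → posterior Normal(175/146, 99/73)
obs 2: x=3 → posterior Normal(283/182, 99/91)
obs 3: x=3/2 → posterior Normal(337/218, 99/109)
obs 4: x=-9/2 → posterior Normal(175/254, 99/127)
obs 5: x=10 → posterior Normal(107/58, 99/145)
obs 6: x=-4 → posterior Normal(391/326, 99/163)
obs 7: x=5/2 → posterior Normal(481/362, 99/181)
obs 8: x=-1/4 → posterior Normal(236/199, 99/199)
obs 9: x=9 → posterior Normal(398/217, 99/217)

398/217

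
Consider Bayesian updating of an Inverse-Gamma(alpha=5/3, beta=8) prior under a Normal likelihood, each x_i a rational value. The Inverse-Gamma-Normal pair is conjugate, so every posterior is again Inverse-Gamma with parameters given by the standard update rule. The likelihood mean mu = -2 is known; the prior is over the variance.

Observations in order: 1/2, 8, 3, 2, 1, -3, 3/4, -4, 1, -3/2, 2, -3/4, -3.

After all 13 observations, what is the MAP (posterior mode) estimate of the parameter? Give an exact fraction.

obs 1: x=1/2 → posterior Inverse-Gamma(13/6, 89/8)
obs 2: x=8 → posterior Inverse-Gamma(8/3, 489/8)
obs 3: x=3 → posterior Inverse-Gamma(19/6, 589/8)
obs 4: x=2 → posterior Inverse-Gamma(11/3, 653/8)
obs 5: x=1 → posterior Inverse-Gamma(25/6, 689/8)
obs 6: x=-3 → posterior Inverse-Gamma(14/3, 693/8)
obs 7: x=3/4 → posterior Inverse-Gamma(31/6, 2893/32)
obs 8: x=-4 → posterior Inverse-Gamma(17/3, 2957/32)
obs 9: x=1 → posterior Inverse-Gamma(37/6, 3101/32)
obs 10: x=-3/2 → posterior Inverse-Gamma(20/3, 3105/32)
obs 11: x=2 → posterior Inverse-Gamma(43/6, 3361/32)
obs 12: x=-3/4 → posterior Inverse-Gamma(23/3, 1693/16)
obs 13: x=-3 → posterior Inverse-Gamma(49/6, 1701/16)

5103/440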